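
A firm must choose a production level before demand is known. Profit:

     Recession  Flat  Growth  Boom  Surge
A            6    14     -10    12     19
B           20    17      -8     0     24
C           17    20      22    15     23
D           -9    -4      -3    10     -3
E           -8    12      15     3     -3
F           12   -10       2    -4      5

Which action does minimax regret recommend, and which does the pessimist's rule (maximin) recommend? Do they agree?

Column bests: Recession=20, Flat=20, Growth=22, Boom=15, Surge=24.
A regrets: 14, 6, 32, 3, 5 → max 32
B regrets: 0, 3, 30, 15, 0 → max 30
C regrets: 3, 0, 0, 0, 1 → max 3
D regrets: 29, 24, 25, 5, 27 → max 29
E regrets: 28, 8, 7, 12, 27 → max 28
F regrets: 8, 30, 20, 19, 19 → max 30
Smallest max regret = 3 → C.
Row minima: A=-10, B=-8, C=15, D=-9, E=-8, F=-10
Best worst-case = 15 → C.

minimax regret → C; maximin → C (agree)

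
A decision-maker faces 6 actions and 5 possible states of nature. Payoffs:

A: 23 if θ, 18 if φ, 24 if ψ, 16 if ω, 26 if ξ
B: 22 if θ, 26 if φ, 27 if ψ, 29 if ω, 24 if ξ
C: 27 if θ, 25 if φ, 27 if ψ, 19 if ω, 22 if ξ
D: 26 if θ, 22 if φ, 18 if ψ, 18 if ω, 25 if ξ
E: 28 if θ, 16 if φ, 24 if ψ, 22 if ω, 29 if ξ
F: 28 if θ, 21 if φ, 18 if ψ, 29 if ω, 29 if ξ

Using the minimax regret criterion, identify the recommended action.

Column bests: θ=28, φ=26, ψ=27, ω=29, ξ=29.
A regrets: 5, 8, 3, 13, 3 → max 13
B regrets: 6, 0, 0, 0, 5 → max 6
C regrets: 1, 1, 0, 10, 7 → max 10
D regrets: 2, 4, 9, 11, 4 → max 11
E regrets: 0, 10, 3, 7, 0 → max 10
F regrets: 0, 5, 9, 0, 0 → max 9
Smallest max regret = 6 → B.

B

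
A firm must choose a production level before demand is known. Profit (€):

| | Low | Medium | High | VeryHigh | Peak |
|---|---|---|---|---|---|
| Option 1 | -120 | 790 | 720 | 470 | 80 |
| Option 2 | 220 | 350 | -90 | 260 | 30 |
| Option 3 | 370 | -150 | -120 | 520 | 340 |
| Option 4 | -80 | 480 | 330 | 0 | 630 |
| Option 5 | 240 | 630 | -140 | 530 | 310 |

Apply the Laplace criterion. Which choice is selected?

Option 1

Row averages: Option 1=388, Option 2=154, Option 3=192, Option 4=272, Option 5=314
Highest average = 388 → Option 1.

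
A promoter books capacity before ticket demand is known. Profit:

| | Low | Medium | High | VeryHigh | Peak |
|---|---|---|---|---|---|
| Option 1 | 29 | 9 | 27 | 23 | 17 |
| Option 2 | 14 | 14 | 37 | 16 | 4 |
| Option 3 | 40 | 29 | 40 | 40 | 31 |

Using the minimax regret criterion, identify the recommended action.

Option 3

Column bests: Low=40, Medium=29, High=40, VeryHigh=40, Peak=31.
Option 1 regrets: 11, 20, 13, 17, 14 → max 20
Option 2 regrets: 26, 15, 3, 24, 27 → max 27
Option 3 regrets: 0, 0, 0, 0, 0 → max 0
Smallest max regret = 0 → Option 3.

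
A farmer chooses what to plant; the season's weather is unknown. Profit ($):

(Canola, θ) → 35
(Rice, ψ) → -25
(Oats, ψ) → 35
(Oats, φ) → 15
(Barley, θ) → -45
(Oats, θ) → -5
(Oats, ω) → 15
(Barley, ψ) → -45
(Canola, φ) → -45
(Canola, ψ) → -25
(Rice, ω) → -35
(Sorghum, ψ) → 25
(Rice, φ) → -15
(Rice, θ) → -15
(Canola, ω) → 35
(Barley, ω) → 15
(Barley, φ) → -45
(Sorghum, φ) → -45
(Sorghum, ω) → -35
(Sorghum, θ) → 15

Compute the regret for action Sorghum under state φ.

60

Best payoff under φ is 15.
Regret = 15 − (-45) = 60.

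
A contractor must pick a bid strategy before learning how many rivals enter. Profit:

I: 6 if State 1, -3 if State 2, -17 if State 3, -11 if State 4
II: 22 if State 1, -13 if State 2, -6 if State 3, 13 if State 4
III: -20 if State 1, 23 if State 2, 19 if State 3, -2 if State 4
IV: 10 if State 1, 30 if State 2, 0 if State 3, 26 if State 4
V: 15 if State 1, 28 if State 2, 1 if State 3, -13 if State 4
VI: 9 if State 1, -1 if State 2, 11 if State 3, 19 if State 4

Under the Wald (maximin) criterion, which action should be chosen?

IV

Row minima: I=-17, II=-13, III=-20, IV=0, V=-13, VI=-1
Best worst-case = 0 → IV.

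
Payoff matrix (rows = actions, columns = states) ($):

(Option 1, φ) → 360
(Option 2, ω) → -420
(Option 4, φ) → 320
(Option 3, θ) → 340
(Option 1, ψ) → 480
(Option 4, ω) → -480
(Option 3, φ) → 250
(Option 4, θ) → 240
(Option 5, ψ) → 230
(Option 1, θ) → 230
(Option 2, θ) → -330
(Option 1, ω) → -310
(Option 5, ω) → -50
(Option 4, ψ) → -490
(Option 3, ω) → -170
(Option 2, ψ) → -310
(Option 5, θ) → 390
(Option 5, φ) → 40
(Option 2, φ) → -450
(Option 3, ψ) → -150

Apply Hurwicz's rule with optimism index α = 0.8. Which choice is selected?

Option 1

Option 1: 0.8·480 + 0.2·(-310) = 322
Option 2: 0.8·(-310) + 0.2·(-450) = -338
Option 3: 0.8·340 + 0.2·(-170) = 238
Option 4: 0.8·320 + 0.2·(-490) = 158
Option 5: 0.8·390 + 0.2·(-50) = 302
Highest Hurwicz score = 322 → Option 1.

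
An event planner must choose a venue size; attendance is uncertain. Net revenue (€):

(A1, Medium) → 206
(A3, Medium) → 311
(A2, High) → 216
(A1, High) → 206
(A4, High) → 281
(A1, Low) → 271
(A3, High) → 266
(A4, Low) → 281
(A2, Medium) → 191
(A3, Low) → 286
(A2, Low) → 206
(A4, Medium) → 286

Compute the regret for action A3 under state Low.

0

Best payoff under Low is 286.
Regret = 286 − 286 = 0.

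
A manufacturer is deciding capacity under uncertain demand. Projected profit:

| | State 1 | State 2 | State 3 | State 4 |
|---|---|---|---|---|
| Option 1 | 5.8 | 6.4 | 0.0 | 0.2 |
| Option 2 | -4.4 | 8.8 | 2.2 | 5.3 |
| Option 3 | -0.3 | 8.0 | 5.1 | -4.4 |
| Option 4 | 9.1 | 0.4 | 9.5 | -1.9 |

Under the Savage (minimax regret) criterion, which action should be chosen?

Column bests: State 1=9.1, State 2=8.8, State 3=9.5, State 4=5.3.
Option 1 regrets: 3.3, 2.4, 9.5, 5.1 → max 9.5
Option 2 regrets: 13.5, 0.0, 7.3, 0.0 → max 13.5
Option 3 regrets: 9.4, 0.8, 4.4, 9.7 → max 9.7
Option 4 regrets: 0.0, 8.4, 0.0, 7.2 → max 8.4
Smallest max regret = 8.4 → Option 4.

Option 4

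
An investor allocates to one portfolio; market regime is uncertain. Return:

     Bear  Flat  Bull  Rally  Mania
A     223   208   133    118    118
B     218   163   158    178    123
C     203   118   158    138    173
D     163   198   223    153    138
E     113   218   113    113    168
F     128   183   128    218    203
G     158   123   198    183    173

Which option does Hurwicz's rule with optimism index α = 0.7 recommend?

A: 0.7·223 + 0.3·118 = 191.5
B: 0.7·218 + 0.3·123 = 189.5
C: 0.7·203 + 0.3·118 = 177.5
D: 0.7·223 + 0.3·138 = 197.5
E: 0.7·218 + 0.3·113 = 186.5
F: 0.7·218 + 0.3·128 = 191
G: 0.7·198 + 0.3·123 = 175.5
Highest Hurwicz score = 197.5 → D.

D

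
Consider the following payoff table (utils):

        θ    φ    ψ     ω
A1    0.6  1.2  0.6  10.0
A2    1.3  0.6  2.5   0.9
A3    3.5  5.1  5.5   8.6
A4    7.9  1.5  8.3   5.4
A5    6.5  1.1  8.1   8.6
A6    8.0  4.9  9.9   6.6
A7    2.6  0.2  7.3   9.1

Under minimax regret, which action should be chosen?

Column bests: θ=8.0, φ=5.1, ψ=9.9, ω=10.0.
A1 regrets: 7.4, 3.9, 9.3, 0.0 → max 9.3
A2 regrets: 6.7, 4.5, 7.4, 9.1 → max 9.1
A3 regrets: 4.5, 0.0, 4.4, 1.4 → max 4.5
A4 regrets: 0.1, 3.6, 1.6, 4.6 → max 4.6
A5 regrets: 1.5, 4.0, 1.8, 1.4 → max 4.0
A6 regrets: 0.0, 0.2, 0.0, 3.4 → max 3.4
A7 regrets: 5.4, 4.9, 2.6, 0.9 → max 5.4
Smallest max regret = 3.4 → A6.

A6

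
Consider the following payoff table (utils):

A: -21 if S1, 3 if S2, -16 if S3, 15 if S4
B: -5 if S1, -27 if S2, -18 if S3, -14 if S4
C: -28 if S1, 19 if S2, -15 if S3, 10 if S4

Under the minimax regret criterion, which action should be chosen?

Column bests: S1=-5, S2=19, S3=-15, S4=15.
A regrets: 16, 16, 1, 0 → max 16
B regrets: 0, 46, 3, 29 → max 46
C regrets: 23, 0, 0, 5 → max 23
Smallest max regret = 16 → A.

A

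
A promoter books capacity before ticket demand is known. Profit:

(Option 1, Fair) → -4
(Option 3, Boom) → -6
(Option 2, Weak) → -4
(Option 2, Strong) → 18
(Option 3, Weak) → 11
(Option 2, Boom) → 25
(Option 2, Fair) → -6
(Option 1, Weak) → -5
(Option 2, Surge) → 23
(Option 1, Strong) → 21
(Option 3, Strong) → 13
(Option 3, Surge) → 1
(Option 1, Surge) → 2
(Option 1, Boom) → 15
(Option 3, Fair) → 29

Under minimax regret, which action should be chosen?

Option 3

Column bests: Weak=11, Fair=29, Strong=21, Boom=25, Surge=23.
Option 1 regrets: 16, 33, 0, 10, 21 → max 33
Option 2 regrets: 15, 35, 3, 0, 0 → max 35
Option 3 regrets: 0, 0, 8, 31, 22 → max 31
Smallest max regret = 31 → Option 3.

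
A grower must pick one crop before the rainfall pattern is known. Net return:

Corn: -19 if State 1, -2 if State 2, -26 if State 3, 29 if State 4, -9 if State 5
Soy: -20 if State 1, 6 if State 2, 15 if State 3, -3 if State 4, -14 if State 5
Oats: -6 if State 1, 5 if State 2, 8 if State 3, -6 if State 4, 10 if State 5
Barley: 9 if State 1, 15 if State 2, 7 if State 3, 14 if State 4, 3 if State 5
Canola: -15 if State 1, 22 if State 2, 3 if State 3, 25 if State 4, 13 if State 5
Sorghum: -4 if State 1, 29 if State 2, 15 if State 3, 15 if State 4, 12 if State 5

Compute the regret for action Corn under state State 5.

22

Best payoff under State 5 is 13.
Regret = 13 − (-9) = 22.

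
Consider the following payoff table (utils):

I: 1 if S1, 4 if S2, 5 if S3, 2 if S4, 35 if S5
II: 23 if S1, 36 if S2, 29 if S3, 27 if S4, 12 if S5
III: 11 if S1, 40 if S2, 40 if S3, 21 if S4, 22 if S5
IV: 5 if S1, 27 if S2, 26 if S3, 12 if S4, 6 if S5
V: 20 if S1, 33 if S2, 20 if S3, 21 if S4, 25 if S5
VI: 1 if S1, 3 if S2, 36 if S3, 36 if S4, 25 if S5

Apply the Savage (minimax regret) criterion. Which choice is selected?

III

Column bests: S1=23, S2=40, S3=40, S4=36, S5=35.
I regrets: 22, 36, 35, 34, 0 → max 36
II regrets: 0, 4, 11, 9, 23 → max 23
III regrets: 12, 0, 0, 15, 13 → max 15
IV regrets: 18, 13, 14, 24, 29 → max 29
V regrets: 3, 7, 20, 15, 10 → max 20
VI regrets: 22, 37, 4, 0, 10 → max 37
Smallest max regret = 15 → III.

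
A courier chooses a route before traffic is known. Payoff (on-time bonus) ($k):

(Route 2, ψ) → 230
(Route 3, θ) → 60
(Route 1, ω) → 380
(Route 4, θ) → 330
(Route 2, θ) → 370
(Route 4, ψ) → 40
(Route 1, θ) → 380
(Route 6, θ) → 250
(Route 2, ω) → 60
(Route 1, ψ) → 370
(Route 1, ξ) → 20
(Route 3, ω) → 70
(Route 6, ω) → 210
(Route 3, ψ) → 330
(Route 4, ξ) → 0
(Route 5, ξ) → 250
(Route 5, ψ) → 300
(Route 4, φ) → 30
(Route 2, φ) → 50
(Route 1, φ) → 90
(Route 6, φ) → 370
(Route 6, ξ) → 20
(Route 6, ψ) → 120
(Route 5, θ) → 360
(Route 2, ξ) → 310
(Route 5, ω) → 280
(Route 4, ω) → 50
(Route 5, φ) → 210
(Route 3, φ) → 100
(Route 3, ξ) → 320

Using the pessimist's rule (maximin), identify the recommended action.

Row minima: Route 1=20, Route 2=50, Route 3=60, Route 4=0, Route 5=210, Route 6=20
Best worst-case = 210 → Route 5.

Route 5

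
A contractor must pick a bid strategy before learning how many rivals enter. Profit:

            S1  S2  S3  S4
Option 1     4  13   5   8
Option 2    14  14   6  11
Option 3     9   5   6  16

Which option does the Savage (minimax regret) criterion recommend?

Option 2

Column bests: S1=14, S2=14, S3=6, S4=16.
Option 1 regrets: 10, 1, 1, 8 → max 10
Option 2 regrets: 0, 0, 0, 5 → max 5
Option 3 regrets: 5, 9, 0, 0 → max 9
Smallest max regret = 5 → Option 2.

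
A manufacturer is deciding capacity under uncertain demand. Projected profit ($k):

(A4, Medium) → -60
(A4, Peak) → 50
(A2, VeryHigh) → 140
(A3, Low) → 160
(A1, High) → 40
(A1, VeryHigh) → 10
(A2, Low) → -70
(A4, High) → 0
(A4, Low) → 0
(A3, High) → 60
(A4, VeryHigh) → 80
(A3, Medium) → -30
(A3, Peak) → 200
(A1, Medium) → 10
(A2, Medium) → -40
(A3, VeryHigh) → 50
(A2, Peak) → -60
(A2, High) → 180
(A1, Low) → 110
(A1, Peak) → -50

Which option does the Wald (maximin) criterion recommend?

Row minima: A1=-50, A2=-70, A3=-30, A4=-60
Best worst-case = -30 → A3.

A3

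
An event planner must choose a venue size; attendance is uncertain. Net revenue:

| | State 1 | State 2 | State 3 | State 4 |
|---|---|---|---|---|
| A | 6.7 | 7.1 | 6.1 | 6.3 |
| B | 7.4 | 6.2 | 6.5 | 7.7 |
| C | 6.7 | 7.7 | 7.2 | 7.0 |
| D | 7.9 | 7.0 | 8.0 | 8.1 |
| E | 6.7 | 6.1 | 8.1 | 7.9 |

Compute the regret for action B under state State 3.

1.6

Best payoff under State 3 is 8.1.
Regret = 8.1 − 6.5 = 1.6.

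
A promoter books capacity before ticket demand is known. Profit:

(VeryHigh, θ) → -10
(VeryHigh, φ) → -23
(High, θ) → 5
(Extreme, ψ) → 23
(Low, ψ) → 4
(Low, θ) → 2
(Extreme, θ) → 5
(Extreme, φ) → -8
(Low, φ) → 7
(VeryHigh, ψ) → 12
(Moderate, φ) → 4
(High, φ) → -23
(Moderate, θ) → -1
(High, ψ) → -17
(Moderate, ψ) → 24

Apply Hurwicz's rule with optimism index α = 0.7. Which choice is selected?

Moderate

Low: 0.7·7 + 0.3·2 = 5.5
Moderate: 0.7·24 + 0.3·(-1) = 16.5
High: 0.7·5 + 0.3·(-23) = -3.4
VeryHigh: 0.7·12 + 0.3·(-23) = 1.5
Extreme: 0.7·23 + 0.3·(-8) = 13.7
Highest Hurwicz score = 16.5 → Moderate.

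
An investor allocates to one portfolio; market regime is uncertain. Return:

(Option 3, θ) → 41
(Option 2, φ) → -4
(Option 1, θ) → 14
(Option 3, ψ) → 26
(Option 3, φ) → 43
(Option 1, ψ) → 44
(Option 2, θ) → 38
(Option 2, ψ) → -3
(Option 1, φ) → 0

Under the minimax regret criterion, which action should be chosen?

Option 3

Column bests: θ=41, φ=43, ψ=44.
Option 1 regrets: 27, 43, 0 → max 43
Option 2 regrets: 3, 47, 47 → max 47
Option 3 regrets: 0, 0, 18 → max 18
Smallest max regret = 18 → Option 3.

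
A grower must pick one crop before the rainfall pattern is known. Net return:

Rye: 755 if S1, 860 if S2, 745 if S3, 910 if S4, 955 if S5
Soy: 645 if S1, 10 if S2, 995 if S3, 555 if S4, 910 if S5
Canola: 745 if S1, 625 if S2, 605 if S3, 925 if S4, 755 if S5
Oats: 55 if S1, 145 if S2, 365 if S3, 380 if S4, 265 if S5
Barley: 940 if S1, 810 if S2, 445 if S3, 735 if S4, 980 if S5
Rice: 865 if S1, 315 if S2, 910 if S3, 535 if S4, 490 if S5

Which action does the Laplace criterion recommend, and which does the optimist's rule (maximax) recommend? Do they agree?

laplace → Rye; maximax → Soy (disagree)

Row averages: Rye=845, Soy=623, Canola=731, Oats=242, Barley=782, Rice=623
Highest average = 845 → Rye.
Row maxima: Rye=955, Soy=995, Canola=925, Oats=380, Barley=980, Rice=910
Best best-case = 995 → Soy.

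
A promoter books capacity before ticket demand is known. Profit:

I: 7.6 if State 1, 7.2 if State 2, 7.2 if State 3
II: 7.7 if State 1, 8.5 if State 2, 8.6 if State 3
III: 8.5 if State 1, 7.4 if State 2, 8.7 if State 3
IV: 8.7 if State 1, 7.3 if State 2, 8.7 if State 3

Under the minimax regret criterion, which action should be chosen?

Column bests: State 1=8.7, State 2=8.5, State 3=8.7.
I regrets: 1.1, 1.3, 1.5 → max 1.5
II regrets: 1.0, 0.0, 0.1 → max 1.0
III regrets: 0.2, 1.1, 0.0 → max 1.1
IV regrets: 0.0, 1.2, 0.0 → max 1.2
Smallest max regret = 1.0 → II.

II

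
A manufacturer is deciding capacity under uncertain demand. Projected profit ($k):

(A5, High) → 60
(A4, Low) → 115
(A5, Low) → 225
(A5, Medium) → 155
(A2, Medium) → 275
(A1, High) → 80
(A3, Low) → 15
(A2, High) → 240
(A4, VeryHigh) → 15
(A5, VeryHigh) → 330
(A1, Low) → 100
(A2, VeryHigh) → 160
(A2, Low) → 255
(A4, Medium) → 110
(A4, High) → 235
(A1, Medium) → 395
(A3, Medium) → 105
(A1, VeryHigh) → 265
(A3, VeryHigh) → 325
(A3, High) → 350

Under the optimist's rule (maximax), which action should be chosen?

A1

Row maxima: A1=395, A2=275, A3=350, A4=235, A5=330
Best best-case = 395 → A1.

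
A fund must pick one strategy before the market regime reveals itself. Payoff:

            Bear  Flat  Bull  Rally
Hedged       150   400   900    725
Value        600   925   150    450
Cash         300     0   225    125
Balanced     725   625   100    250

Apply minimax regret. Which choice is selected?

Column bests: Bear=725, Flat=925, Bull=900, Rally=725.
Hedged regrets: 575, 525, 0, 0 → max 575
Value regrets: 125, 0, 750, 275 → max 750
Cash regrets: 425, 925, 675, 600 → max 925
Balanced regrets: 0, 300, 800, 475 → max 800
Smallest max regret = 575 → Hedged.

Hedged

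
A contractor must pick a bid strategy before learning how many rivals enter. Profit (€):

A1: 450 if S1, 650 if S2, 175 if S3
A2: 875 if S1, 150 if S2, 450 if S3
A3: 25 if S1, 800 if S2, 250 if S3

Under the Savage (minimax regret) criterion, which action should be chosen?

Column bests: S1=875, S2=800, S3=450.
A1 regrets: 425, 150, 275 → max 425
A2 regrets: 0, 650, 0 → max 650
A3 regrets: 850, 0, 200 → max 850
Smallest max regret = 425 → A1.

A1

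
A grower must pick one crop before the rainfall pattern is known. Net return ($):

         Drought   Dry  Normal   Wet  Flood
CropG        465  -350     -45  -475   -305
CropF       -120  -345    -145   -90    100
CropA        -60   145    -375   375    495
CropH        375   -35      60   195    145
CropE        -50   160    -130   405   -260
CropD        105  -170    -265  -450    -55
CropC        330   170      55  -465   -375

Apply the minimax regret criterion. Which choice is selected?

CropH

Column bests: Drought=465, Dry=170, Normal=60, Wet=405, Flood=495.
CropG regrets: 0, 520, 105, 880, 800 → max 880
CropF regrets: 585, 515, 205, 495, 395 → max 585
CropA regrets: 525, 25, 435, 30, 0 → max 525
CropH regrets: 90, 205, 0, 210, 350 → max 350
CropE regrets: 515, 10, 190, 0, 755 → max 755
CropD regrets: 360, 340, 325, 855, 550 → max 855
CropC regrets: 135, 0, 5, 870, 870 → max 870
Smallest max regret = 350 → CropH.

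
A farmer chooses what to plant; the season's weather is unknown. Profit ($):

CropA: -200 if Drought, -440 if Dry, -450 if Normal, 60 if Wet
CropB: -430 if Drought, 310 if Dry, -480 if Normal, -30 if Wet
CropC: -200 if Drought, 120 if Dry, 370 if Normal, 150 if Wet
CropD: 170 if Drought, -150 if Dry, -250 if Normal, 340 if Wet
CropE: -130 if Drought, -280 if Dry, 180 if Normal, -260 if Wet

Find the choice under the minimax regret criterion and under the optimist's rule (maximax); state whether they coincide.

Column bests: Drought=170, Dry=310, Normal=370, Wet=340.
CropA regrets: 370, 750, 820, 280 → max 820
CropB regrets: 600, 0, 850, 370 → max 850
CropC regrets: 370, 190, 0, 190 → max 370
CropD regrets: 0, 460, 620, 0 → max 620
CropE regrets: 300, 590, 190, 600 → max 600
Smallest max regret = 370 → CropC.
Row maxima: CropA=60, CropB=310, CropC=370, CropD=340, CropE=180
Best best-case = 370 → CropC.

minimax regret → CropC; maximax → CropC (agree)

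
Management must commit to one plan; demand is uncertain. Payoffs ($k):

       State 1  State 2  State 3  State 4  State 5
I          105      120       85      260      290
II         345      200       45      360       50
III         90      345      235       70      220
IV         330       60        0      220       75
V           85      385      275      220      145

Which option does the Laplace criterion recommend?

Row averages: I=172, II=200, III=192, IV=137, V=222
Highest average = 222 → V.

V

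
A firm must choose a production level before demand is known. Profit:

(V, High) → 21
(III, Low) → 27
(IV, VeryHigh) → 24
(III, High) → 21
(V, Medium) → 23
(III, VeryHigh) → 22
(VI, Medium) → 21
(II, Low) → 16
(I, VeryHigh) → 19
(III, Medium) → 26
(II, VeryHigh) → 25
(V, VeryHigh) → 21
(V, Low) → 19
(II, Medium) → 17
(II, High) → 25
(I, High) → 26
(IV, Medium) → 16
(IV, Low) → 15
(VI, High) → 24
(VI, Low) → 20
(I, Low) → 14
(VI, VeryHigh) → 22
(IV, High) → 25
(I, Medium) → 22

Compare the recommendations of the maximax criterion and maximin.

Row maxima: I=26, II=25, III=27, IV=25, V=23, VI=24
Best best-case = 27 → III.
Row minima: I=14, II=16, III=21, IV=15, V=19, VI=20
Best worst-case = 21 → III.

maximax → III; maximin → III (agree)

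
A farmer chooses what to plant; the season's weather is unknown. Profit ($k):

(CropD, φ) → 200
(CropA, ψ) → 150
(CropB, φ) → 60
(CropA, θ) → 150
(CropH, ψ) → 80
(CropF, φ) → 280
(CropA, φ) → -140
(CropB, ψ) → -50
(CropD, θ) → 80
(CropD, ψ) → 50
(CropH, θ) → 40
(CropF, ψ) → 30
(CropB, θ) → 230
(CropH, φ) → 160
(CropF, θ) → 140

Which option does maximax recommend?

Row maxima: CropB=230, CropA=150, CropF=280, CropH=160, CropD=200
Best best-case = 280 → CropF.

CropF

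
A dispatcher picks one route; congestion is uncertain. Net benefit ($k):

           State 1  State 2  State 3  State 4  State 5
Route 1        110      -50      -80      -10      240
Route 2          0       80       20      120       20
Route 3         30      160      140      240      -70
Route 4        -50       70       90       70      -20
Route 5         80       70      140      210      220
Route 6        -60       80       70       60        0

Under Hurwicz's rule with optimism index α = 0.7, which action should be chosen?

Route 1: 0.7·240 + 0.3·(-80) = 144
Route 2: 0.7·120 + 0.3·0 = 84
Route 3: 0.7·240 + 0.3·(-70) = 147
Route 4: 0.7·90 + 0.3·(-50) = 48
Route 5: 0.7·220 + 0.3·70 = 175
Route 6: 0.7·80 + 0.3·(-60) = 38
Highest Hurwicz score = 175 → Route 5.

Route 5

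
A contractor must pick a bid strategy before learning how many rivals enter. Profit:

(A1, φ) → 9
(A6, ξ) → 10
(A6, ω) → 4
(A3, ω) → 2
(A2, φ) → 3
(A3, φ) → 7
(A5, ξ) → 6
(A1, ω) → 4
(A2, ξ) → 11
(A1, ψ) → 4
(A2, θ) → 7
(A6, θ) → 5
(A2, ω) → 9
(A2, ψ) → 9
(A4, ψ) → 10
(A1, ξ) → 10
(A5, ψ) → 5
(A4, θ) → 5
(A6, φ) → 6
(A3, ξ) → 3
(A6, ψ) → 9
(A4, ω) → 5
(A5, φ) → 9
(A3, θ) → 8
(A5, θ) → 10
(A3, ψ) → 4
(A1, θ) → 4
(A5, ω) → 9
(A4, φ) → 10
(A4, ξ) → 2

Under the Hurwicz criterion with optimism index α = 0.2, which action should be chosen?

A1: 0.2·10 + 0.8·4 = 5.2
A2: 0.2·11 + 0.8·3 = 4.6
A3: 0.2·8 + 0.8·2 = 3.2
A4: 0.2·10 + 0.8·2 = 3.6
A5: 0.2·10 + 0.8·5 = 6
A6: 0.2·10 + 0.8·4 = 5.2
Highest Hurwicz score = 6 → A5.

A5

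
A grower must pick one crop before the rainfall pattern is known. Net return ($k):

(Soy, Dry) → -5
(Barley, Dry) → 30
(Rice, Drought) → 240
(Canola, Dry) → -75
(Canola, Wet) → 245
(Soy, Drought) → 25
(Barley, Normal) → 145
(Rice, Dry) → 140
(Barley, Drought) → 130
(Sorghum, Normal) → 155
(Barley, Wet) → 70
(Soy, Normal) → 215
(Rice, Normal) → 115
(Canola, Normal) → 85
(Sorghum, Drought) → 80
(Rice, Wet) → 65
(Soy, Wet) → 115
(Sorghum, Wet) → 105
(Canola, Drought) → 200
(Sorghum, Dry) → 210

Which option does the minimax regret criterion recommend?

Column bests: Drought=240, Dry=210, Normal=215, Wet=245.
Sorghum regrets: 160, 0, 60, 140 → max 160
Soy regrets: 215, 215, 0, 130 → max 215
Barley regrets: 110, 180, 70, 175 → max 180
Rice regrets: 0, 70, 100, 180 → max 180
Canola regrets: 40, 285, 130, 0 → max 285
Smallest max regret = 160 → Sorghum.

Sorghum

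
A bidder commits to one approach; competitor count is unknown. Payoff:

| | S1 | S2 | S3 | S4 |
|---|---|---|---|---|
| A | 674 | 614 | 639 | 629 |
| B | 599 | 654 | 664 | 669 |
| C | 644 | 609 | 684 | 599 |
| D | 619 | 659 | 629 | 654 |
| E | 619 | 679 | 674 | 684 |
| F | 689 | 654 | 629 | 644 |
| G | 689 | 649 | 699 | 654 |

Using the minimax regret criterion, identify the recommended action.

Column bests: S1=689, S2=679, S3=699, S4=684.
A regrets: 15, 65, 60, 55 → max 65
B regrets: 90, 25, 35, 15 → max 90
C regrets: 45, 70, 15, 85 → max 85
D regrets: 70, 20, 70, 30 → max 70
E regrets: 70, 0, 25, 0 → max 70
F regrets: 0, 25, 70, 40 → max 70
G regrets: 0, 30, 0, 30 → max 30
Smallest max regret = 30 → G.

G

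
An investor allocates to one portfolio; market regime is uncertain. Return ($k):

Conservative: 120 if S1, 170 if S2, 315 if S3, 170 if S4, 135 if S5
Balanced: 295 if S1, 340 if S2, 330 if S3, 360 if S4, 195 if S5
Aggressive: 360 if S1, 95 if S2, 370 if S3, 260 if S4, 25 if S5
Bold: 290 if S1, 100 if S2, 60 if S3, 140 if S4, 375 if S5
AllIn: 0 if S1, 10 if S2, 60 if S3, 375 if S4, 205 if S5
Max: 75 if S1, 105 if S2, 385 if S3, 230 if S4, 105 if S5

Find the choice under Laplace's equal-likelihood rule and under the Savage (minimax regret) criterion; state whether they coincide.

laplace → Balanced; minimax regret → Balanced (agree)

Row averages: Conservative=182, Balanced=304, Aggressive=222, Bold=193, AllIn=130, Max=180
Highest average = 304 → Balanced.
Column bests: S1=360, S2=340, S3=385, S4=375, S5=375.
Conservative regrets: 240, 170, 70, 205, 240 → max 240
Balanced regrets: 65, 0, 55, 15, 180 → max 180
Aggressive regrets: 0, 245, 15, 115, 350 → max 350
Bold regrets: 70, 240, 325, 235, 0 → max 325
AllIn regrets: 360, 330, 325, 0, 170 → max 360
Max regrets: 285, 235, 0, 145, 270 → max 285
Smallest max regret = 180 → Balanced.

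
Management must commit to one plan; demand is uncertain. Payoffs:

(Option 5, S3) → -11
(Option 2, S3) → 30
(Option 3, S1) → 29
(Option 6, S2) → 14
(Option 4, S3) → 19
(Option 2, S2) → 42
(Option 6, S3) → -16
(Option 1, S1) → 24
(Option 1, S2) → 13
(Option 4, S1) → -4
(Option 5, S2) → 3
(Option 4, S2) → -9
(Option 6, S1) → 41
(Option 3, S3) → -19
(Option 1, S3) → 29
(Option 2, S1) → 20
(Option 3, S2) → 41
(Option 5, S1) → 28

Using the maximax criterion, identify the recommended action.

Option 2

Row maxima: Option 1=29, Option 2=42, Option 3=41, Option 4=19, Option 5=28, Option 6=41
Best best-case = 42 → Option 2.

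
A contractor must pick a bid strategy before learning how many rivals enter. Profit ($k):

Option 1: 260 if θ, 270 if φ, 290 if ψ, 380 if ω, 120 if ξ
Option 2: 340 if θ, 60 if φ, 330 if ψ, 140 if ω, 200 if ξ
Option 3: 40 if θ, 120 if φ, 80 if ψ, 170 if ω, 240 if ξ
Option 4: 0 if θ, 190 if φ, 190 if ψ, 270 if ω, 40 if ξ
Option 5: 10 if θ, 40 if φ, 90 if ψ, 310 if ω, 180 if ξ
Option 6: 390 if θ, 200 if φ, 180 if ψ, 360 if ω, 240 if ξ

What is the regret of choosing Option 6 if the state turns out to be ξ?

Best payoff under ξ is 240.
Regret = 240 − 240 = 0.

0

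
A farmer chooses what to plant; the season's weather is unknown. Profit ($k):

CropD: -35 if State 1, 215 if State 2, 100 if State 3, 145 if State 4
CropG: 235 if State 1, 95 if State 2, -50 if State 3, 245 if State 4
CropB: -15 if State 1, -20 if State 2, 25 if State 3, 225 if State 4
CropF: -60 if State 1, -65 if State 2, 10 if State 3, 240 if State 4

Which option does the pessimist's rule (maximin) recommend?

Row minima: CropD=-35, CropG=-50, CropB=-20, CropF=-65
Best worst-case = -20 → CropB.

CropB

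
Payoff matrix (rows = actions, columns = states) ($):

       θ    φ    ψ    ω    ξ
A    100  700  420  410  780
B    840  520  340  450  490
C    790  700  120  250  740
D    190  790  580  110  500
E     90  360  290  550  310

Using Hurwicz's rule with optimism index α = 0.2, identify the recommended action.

A: 0.2·780 + 0.8·100 = 236
B: 0.2·840 + 0.8·340 = 440
C: 0.2·790 + 0.8·120 = 254
D: 0.2·790 + 0.8·110 = 246
E: 0.2·550 + 0.8·90 = 182
Highest Hurwicz score = 440 → B.

B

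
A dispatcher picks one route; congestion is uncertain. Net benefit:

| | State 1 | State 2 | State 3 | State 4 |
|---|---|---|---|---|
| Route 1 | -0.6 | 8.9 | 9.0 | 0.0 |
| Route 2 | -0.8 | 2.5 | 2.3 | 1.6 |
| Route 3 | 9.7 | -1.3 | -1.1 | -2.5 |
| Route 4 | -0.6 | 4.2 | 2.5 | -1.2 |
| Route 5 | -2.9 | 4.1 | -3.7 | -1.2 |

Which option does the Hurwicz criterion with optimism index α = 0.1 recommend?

Route 1: 0.1·9.0 + 0.9·(-0.6) = 0.36
Route 2: 0.1·2.5 + 0.9·(-0.8) = -0.47
Route 3: 0.1·9.7 + 0.9·(-2.5) = -1.28
Route 4: 0.1·4.2 + 0.9·(-1.2) = -0.66
Route 5: 0.1·4.1 + 0.9·(-3.7) = -2.92
Highest Hurwicz score = 0.36 → Route 1.

Route 1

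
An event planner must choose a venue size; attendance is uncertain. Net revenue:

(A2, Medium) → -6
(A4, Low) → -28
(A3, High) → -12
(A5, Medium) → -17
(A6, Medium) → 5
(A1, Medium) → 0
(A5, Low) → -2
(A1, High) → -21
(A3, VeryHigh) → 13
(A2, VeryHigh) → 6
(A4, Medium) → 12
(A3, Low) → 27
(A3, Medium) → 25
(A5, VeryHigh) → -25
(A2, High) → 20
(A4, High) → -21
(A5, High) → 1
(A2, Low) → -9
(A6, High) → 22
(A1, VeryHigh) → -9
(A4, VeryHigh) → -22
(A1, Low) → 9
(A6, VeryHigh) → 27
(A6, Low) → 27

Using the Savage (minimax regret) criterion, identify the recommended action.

Column bests: Low=27, Medium=25, High=22, VeryHigh=27.
A1 regrets: 18, 25, 43, 36 → max 43
A2 regrets: 36, 31, 2, 21 → max 36
A3 regrets: 0, 0, 34, 14 → max 34
A4 regrets: 55, 13, 43, 49 → max 55
A5 regrets: 29, 42, 21, 52 → max 52
A6 regrets: 0, 20, 0, 0 → max 20
Smallest max regret = 20 → A6.

A6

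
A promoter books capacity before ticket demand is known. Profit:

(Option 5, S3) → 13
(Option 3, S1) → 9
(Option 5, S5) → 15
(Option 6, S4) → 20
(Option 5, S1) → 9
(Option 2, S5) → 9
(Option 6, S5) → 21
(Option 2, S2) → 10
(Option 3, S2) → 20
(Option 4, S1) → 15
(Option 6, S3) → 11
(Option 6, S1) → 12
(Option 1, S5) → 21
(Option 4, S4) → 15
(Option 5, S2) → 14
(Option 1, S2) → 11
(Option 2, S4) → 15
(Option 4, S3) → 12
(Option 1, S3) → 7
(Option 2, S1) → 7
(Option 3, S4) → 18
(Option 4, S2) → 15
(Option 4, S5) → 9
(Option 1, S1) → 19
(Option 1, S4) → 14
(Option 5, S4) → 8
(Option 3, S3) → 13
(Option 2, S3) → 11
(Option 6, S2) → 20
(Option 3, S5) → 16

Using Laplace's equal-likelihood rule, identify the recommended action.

Option 6

Row averages: Option 1=14.4, Option 2=10.4, Option 3=15.2, Option 4=13.2, Option 5=11.8, Option 6=16.8
Highest average = 16.8 → Option 6.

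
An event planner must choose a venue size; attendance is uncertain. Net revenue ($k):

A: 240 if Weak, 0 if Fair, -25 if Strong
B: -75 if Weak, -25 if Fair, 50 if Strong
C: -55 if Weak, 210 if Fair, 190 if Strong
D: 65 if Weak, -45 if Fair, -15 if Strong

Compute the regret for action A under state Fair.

210

Best payoff under Fair is 210.
Regret = 210 − 0 = 210.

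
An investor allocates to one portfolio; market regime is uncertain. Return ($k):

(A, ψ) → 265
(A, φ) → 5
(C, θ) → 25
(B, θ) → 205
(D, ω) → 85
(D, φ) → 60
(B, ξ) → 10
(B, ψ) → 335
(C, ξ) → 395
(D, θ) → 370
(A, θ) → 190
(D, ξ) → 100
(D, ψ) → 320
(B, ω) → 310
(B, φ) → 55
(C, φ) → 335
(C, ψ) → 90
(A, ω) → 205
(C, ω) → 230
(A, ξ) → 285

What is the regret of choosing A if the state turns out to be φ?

Best payoff under φ is 335.
Regret = 335 − 5 = 330.

330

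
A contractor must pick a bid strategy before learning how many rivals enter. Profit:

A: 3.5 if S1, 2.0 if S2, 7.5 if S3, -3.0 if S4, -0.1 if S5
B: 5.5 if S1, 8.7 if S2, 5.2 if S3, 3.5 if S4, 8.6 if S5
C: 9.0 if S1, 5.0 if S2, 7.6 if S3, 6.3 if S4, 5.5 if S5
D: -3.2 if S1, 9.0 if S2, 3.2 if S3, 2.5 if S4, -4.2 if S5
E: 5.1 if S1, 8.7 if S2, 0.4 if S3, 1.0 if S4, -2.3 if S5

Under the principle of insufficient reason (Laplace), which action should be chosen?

Row averages: A=1.98, B=6.3, C=6.68, D=1.46, E=2.58
Highest average = 6.68 → C.

C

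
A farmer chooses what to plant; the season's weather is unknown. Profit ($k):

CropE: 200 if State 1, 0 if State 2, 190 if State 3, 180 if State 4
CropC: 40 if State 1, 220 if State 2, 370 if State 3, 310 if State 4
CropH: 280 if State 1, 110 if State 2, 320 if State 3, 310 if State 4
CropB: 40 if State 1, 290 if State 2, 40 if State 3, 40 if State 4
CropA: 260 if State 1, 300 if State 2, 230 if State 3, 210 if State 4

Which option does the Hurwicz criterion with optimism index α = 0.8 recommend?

CropE: 0.8·200 + 0.2·0 = 160
CropC: 0.8·370 + 0.2·40 = 304
CropH: 0.8·320 + 0.2·110 = 278
CropB: 0.8·290 + 0.2·40 = 240
CropA: 0.8·300 + 0.2·210 = 282
Highest Hurwicz score = 304 → CropC.

CropC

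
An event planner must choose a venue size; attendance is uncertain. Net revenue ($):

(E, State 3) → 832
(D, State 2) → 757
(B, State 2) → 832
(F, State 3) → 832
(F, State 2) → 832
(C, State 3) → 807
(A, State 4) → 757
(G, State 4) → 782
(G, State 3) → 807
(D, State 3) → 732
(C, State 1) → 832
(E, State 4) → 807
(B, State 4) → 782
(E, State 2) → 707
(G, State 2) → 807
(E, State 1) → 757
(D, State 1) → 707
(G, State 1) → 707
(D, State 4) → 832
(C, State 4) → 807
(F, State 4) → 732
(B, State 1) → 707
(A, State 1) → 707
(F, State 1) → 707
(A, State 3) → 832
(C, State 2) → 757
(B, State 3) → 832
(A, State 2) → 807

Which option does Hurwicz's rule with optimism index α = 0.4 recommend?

C

A: 0.4·832 + 0.6·707 = 757
B: 0.4·832 + 0.6·707 = 757
C: 0.4·832 + 0.6·757 = 787
D: 0.4·832 + 0.6·707 = 757
E: 0.4·832 + 0.6·707 = 757
F: 0.4·832 + 0.6·707 = 757
G: 0.4·807 + 0.6·707 = 747
Highest Hurwicz score = 787 → C.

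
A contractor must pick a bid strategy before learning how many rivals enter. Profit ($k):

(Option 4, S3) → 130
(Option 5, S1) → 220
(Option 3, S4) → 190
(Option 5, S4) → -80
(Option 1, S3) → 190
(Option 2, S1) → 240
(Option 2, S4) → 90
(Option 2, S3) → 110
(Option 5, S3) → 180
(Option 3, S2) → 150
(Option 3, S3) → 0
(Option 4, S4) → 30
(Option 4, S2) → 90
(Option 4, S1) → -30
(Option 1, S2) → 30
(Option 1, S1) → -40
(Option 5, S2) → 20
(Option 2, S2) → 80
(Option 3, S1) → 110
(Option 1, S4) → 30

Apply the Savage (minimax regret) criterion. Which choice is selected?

Option 2

Column bests: S1=240, S2=150, S3=190, S4=190.
Option 1 regrets: 280, 120, 0, 160 → max 280
Option 2 regrets: 0, 70, 80, 100 → max 100
Option 3 regrets: 130, 0, 190, 0 → max 190
Option 4 regrets: 270, 60, 60, 160 → max 270
Option 5 regrets: 20, 130, 10, 270 → max 270
Smallest max regret = 100 → Option 2.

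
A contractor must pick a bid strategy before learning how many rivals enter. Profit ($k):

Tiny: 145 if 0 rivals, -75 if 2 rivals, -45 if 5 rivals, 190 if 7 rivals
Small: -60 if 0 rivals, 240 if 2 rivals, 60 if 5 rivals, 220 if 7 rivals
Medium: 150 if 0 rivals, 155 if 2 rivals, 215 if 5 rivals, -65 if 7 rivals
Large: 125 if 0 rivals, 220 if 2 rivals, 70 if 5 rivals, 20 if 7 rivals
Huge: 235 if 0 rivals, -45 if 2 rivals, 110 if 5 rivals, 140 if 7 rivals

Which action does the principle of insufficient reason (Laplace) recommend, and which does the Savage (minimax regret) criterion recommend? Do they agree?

Row averages: Tiny=53.75, Small=115, Medium=113.75, Large=108.75, Huge=110
Highest average = 115 → Small.
Column bests: 0 rivals=235, 2 rivals=240, 5 rivals=215, 7 rivals=220.
Tiny regrets: 90, 315, 260, 30 → max 315
Small regrets: 295, 0, 155, 0 → max 295
Medium regrets: 85, 85, 0, 285 → max 285
Large regrets: 110, 20, 145, 200 → max 200
Huge regrets: 0, 285, 105, 80 → max 285
Smallest max regret = 200 → Large.

laplace → Small; minimax regret → Large (disagree)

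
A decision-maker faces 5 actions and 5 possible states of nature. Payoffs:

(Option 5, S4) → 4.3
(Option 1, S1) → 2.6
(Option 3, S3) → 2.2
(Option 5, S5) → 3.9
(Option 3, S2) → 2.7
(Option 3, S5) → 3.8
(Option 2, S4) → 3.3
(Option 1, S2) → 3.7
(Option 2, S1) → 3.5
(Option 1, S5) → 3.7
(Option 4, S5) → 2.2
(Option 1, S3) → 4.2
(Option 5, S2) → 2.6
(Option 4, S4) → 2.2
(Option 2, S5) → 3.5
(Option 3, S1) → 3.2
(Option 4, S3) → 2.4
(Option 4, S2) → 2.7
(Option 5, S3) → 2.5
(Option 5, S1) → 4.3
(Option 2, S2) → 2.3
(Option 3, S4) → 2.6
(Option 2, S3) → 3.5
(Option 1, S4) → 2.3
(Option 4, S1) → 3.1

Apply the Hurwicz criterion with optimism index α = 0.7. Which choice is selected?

Option 5

Option 1: 0.7·4.2 + 0.3·2.3 = 3.63
Option 2: 0.7·3.5 + 0.3·2.3 = 3.14
Option 3: 0.7·3.8 + 0.3·2.2 = 3.32
Option 4: 0.7·3.1 + 0.3·2.2 = 2.83
Option 5: 0.7·4.3 + 0.3·2.5 = 3.76
Highest Hurwicz score = 3.76 → Option 5.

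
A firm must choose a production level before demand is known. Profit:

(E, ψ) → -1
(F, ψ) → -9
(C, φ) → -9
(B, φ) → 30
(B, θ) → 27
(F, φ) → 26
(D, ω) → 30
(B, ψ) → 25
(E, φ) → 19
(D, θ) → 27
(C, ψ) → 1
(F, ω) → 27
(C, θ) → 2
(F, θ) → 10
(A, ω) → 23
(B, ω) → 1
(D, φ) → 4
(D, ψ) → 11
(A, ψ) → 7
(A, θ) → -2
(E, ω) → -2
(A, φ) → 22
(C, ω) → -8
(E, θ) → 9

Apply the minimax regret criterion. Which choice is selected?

Column bests: θ=27, φ=30, ψ=25, ω=30.
A regrets: 29, 8, 18, 7 → max 29
B regrets: 0, 0, 0, 29 → max 29
C regrets: 25, 39, 24, 38 → max 39
D regrets: 0, 26, 14, 0 → max 26
E regrets: 18, 11, 26, 32 → max 32
F regrets: 17, 4, 34, 3 → max 34
Smallest max regret = 26 → D.

D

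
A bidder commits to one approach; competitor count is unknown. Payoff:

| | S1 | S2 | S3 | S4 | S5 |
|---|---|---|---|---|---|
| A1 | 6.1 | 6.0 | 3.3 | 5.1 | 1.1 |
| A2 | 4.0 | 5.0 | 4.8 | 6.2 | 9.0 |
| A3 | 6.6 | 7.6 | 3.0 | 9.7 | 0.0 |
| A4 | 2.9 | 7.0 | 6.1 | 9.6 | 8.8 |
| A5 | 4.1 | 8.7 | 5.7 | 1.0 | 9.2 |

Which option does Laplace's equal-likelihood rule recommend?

A4

Row averages: A1=4.32, A2=5.8, A3=5.38, A4=6.88, A5=5.74
Highest average = 6.88 → A4.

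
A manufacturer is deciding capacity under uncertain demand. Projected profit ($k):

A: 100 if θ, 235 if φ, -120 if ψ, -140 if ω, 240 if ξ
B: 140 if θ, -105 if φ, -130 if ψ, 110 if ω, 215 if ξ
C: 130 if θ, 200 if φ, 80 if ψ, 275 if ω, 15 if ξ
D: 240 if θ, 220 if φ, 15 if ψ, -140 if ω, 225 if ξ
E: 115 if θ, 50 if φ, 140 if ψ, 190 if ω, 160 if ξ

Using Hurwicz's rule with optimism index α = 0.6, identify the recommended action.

C

A: 0.6·240 + 0.4·(-140) = 88
B: 0.6·215 + 0.4·(-130) = 77
C: 0.6·275 + 0.4·15 = 171
D: 0.6·240 + 0.4·(-140) = 88
E: 0.6·190 + 0.4·50 = 134
Highest Hurwicz score = 171 → C.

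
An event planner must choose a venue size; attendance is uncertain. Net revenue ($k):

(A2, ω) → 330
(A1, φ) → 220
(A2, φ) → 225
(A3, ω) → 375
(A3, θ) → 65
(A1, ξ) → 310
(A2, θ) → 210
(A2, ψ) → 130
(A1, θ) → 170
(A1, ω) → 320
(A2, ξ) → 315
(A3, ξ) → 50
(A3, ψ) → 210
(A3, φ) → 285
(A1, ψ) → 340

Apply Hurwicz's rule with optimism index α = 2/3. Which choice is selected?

A1: 2/3·340 + 1/3·170 = 850/3
A2: 2/3·330 + 1/3·130 = 790/3
A3: 2/3·375 + 1/3·50 = 800/3
Highest Hurwicz score = 850/3 → A1.

A1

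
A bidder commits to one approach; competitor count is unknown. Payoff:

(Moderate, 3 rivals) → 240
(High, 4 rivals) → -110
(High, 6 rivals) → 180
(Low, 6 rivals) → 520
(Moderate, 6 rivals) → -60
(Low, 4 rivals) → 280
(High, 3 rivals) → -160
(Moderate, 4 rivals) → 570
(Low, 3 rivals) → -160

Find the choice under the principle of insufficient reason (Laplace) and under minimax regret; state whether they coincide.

Row averages: Low=640/3, Moderate=250, High=-30
Highest average = 250 → Moderate.
Column bests: 3 rivals=240, 4 rivals=570, 6 rivals=520.
Low regrets: 400, 290, 0 → max 400
Moderate regrets: 0, 0, 580 → max 580
High regrets: 400, 680, 340 → max 680
Smallest max regret = 400 → Low.

laplace → Moderate; minimax regret → Low (disagree)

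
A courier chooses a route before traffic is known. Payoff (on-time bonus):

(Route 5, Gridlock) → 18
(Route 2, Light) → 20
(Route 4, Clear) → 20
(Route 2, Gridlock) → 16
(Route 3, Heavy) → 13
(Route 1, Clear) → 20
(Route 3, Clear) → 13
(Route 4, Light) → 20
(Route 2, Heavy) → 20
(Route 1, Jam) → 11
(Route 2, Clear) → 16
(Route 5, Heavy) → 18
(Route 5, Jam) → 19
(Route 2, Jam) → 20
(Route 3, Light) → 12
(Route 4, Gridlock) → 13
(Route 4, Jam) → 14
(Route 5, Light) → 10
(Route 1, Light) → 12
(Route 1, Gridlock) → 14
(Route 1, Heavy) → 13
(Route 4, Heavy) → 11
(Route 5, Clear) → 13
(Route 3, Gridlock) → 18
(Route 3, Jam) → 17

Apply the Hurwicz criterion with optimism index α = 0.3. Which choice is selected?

Route 2

Route 1: 0.3·20 + 0.7·11 = 13.7
Route 2: 0.3·20 + 0.7·16 = 17.2
Route 3: 0.3·18 + 0.7·12 = 13.8
Route 4: 0.3·20 + 0.7·11 = 13.7
Route 5: 0.3·19 + 0.7·10 = 12.7
Highest Hurwicz score = 17.2 → Route 2.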